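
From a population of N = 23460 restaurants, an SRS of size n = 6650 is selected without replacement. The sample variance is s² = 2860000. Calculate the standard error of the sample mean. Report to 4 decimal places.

17.5546

Under SRS without replacement, Var(ȳ) = (1 − f)·s²/n with f = n/N = 6650/23460 = 0.28346121.
Var(ȳ) = (1 − 0.28346121)·2860000/6650 = 0.71653879·430.07519 = 308.16555.
SE(ȳ) = √(308.16555) = 17.5546.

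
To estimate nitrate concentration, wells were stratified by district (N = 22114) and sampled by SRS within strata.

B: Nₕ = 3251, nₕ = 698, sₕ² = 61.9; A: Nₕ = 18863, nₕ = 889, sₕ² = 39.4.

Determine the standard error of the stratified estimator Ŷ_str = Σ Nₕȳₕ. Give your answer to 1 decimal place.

3970.2

Var(Ŷ_str) = Σₕ Nₕ²(1 − fₕ)sₕ²/nₕ.
B: 3251²·(1 − 698/3251)·61.9/698 = 736042.7.
A: 18863²·(1 − 889/18863)·39.4/889 = 1.5026228 × 10^7.
Sum = 1.5762271 × 10^7.
SE = √(1.5762271 × 10^7) = 3970.2.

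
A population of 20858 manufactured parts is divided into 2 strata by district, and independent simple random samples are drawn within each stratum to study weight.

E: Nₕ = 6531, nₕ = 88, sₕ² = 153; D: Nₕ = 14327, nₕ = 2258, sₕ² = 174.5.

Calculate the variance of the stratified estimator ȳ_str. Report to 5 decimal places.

Var(ȳ_str) = Σₕ Wₕ²(1 − fₕ)sₕ²/nₕ with Wₕ = Nₕ/N, N = 20858.
E: Wₕ = 0.31311727; term = 0.31311727²·(1 − 0.01347420)·153/88 = 0.16816331.
D: Wₕ = 0.68688273; term = 0.68688273²·(1 − 0.15760452)·174.5/2258 = 0.030715155.
Sum = 0.19887847.

0.19888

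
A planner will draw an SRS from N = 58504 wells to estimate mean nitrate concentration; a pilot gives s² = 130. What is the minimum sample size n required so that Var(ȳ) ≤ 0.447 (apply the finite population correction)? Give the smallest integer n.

Without fpc, n₀ = s²/D = 130/0.447 = 290.8277.
With fpc, (1 − n/N)·s²/n ≤ D requires n ≥ n₀/(1 + n₀/N) = 290.8277/(1 + 290.8277/58504) = 289.3891.
Rounding up, n = 290.

290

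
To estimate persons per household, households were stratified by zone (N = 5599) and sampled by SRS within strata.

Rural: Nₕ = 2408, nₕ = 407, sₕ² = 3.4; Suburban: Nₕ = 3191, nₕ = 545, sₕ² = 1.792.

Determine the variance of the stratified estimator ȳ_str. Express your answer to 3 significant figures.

Var(ȳ_str) = Σₕ Wₕ²(1 − fₕ)sₕ²/nₕ with Wₕ = Nₕ/N, N = 5599.
Rural: Wₕ = 0.43007680; term = 0.43007680²·(1 − 0.16901993)·3.4/407 = 0.0012840063.
Suburban: Wₕ = 0.56992320; term = 0.56992320²·(1 − 0.17079285)·1.792/545 = 8.8559919 × 10^-4.
Sum = 0.0021696055.

0.00217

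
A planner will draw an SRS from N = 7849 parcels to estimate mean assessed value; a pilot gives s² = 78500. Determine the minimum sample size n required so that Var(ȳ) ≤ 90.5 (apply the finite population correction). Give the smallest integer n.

Without fpc, n₀ = s²/D = 78500/90.5 = 867.4033.
With fpc, (1 − n/N)·s²/n ≤ D requires n ≥ n₀/(1 + n₀/N) = 867.4033/(1 + 867.4033/7849) = 781.0846.
Rounding up, n = 782.

782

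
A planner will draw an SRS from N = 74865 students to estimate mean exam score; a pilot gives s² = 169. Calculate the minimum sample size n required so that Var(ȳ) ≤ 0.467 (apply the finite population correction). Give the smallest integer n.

361

Without fpc, n₀ = s²/D = 169/0.467 = 361.8844.
With fpc, (1 − n/N)·s²/n ≤ D requires n ≥ n₀/(1 + n₀/N) = 361.8844/(1 + 361.8844/74865) = 360.1435.
Rounding up, n = 361.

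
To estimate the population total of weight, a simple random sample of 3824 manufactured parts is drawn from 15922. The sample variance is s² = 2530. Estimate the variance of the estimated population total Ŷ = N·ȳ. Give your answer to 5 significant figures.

Var(Ŷ) = N²·Var(ȳ) = N²·(1 − n/N)·s²/n.
f = 3824/15922 = 0.24017083; Var(ȳ) = 0.75982917·2530/3824 = 0.50271124.
Var(Ŷ) = 15922² · 0.50271124 = 1.2744237 × 10^8.

1.2744 × 10^8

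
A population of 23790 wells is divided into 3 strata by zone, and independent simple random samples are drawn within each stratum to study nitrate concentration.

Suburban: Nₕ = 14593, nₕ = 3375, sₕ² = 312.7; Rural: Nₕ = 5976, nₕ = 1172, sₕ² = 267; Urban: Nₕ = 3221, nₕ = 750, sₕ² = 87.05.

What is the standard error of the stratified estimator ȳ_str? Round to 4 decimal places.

Var(ȳ_str) = Σₕ Wₕ²(1 − fₕ)sₕ²/nₕ with Wₕ = Nₕ/N, N = 23790.
Suburban: Wₕ = 0.61340900; term = 0.61340900²·(1 − 0.23127527)·312.7/3375 = 0.02679941.
Rural: Wₕ = 0.25119798; term = 0.25119798²·(1 − 0.19611780)·267/1172 = 0.011556022.
Urban: Wₕ = 0.13539302; term = 0.13539302²·(1 − 0.23284694)·87.05/750 = 0.0016322328.
Sum = 0.039987665.
SE = √(0.039987665) = 0.2000.

0.2000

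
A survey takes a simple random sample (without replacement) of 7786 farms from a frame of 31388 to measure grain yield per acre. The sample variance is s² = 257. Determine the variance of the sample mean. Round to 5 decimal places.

Under SRS without replacement, Var(ȳ) = (1 − f)·s²/n with f = n/N = 7786/31388 = 0.24805658.
Var(ȳ) = (1 − 0.24805658)·257/7786 = 0.75194342·0.033007963 = 0.024820121.

0.02482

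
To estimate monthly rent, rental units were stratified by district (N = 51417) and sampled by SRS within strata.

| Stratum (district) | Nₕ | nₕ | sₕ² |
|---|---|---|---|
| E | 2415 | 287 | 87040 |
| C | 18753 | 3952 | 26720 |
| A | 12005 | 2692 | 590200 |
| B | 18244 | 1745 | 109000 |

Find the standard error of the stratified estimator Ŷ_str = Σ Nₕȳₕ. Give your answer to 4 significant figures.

216200

Var(Ŷ_str) = Σₕ Nₕ²(1 − fₕ)sₕ²/nₕ.
E: 2415²·(1 − 287/2415)·87040/287 = 1.558568 × 10^9.
C: 18753²·(1 − 3952/18753)·26720/3952 = 1.8766416 × 10^9.
A: 12005²·(1 − 2692/12005)·590200/2692 = 2.451184 × 10^10.
B: 18244²·(1 − 1745/18244)·109000/1745 = 1.8802204 × 10^10.
Sum = 4.6749254 × 10^10.
SE = √(4.6749254 × 10^10) = 216200.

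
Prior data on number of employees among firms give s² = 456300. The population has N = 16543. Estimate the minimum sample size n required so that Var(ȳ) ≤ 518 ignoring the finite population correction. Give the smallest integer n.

881

Without fpc, n₀ = s²/D = 456300/518 = 880.8880.
Rounding up, n = 881.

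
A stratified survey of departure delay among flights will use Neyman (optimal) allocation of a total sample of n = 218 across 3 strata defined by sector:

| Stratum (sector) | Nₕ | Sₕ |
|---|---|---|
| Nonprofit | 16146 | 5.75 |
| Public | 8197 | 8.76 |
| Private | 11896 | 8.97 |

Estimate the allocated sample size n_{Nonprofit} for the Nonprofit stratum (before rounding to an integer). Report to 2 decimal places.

Neyman allocation: nₕ = n·NₕSₕ / Σⱼ NⱼSⱼ.
Σ NⱼSⱼ = 16146·5.75 + 8197·8.76 + 11896·8.97 = 271352.34.
n_{Nonprofit} = 218·16146·5.75 / 271352.34 = 74.59.

74.59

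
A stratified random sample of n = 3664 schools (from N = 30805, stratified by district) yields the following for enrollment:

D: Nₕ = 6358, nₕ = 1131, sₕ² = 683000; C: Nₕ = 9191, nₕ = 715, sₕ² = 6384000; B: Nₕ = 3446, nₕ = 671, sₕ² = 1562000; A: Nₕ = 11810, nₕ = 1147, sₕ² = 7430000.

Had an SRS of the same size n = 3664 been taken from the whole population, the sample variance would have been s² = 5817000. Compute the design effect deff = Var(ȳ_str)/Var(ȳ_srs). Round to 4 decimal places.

Var(ȳ_str) = Σ Wₕ²(1−fₕ)sₕ²/nₕ with Wₕ = Nₕ/30805:
  D: (6358/30805)²·(1−1131/6358)·683000/1131 = 21.148944
  C: (9191/30805)²·(1−715/9191)·6384000/715 = 732.99013
  B: (3446/30805)²·(1−671/3446)·1562000/671 = 23.458182
  A: (11810/30805)²·(1−1147/11810)·7430000/1147 = 859.63141
  → Var(ȳ_str) = 1637.2287.
Var(ȳ_srs) = (1 − 3664/30805)·5817000/3664 = 1398.7762.
deff = 1637.2287 / 1398.7762 = 1.1705.

1.1705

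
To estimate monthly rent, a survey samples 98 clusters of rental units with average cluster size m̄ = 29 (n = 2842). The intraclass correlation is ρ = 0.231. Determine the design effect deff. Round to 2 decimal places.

7.47

deff = 1 + (29 − 1)·0.231 = 1 + 6.468 = 7.468.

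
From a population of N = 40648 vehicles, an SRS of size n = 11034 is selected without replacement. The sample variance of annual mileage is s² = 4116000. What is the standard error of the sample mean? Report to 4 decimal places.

Under SRS without replacement, Var(ȳ) = (1 − f)·s²/n with f = n/N = 11034/40648 = 0.27145247.
Var(ȳ) = (1 − 0.27145247)·4116000/11034 = 0.72854753·373.02882 = 271.76923.
SE(ȳ) = √(271.76923) = 16.4854.

16.4854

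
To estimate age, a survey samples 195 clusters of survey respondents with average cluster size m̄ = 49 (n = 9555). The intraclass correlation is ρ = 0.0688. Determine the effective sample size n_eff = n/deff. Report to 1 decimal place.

2220.9

deff = 1 + (49 − 1)·0.0688 = 1 + 3.3024 = 4.3024.
n_eff = 9555 / 4.3024 = 2220.9.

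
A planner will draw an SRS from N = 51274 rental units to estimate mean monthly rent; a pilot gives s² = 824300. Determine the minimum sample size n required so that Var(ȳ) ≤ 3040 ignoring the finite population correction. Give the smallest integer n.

272

Without fpc, n₀ = s²/D = 824300/3040 = 271.1513.
Rounding up, n = 272.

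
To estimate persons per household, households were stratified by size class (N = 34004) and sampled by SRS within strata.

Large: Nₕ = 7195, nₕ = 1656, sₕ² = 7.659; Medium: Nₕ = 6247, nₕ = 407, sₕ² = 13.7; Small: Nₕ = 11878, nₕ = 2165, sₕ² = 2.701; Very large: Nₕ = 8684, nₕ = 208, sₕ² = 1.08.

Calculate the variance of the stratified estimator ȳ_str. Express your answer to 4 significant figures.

0.001676

Var(ȳ_str) = Σₕ Wₕ²(1 − fₕ)sₕ²/nₕ with Wₕ = Nₕ/N, N = 34004.
Large: Wₕ = 0.21159275; term = 0.21159275²·(1 − 0.23015983)·7.659/1656 = 1.5940938 × 10^-4.
Medium: Wₕ = 0.18371368; term = 0.18371368²·(1 − 0.06515127)·13.7/407 = 0.0010620635.
Small: Wₕ = 0.34931185; term = 0.34931185²·(1 − 0.18226974)·2.701/2165 = 1.2448109 × 10^-4.
Very large: Wₕ = 0.25538172; term = 0.25538172²·(1 − 0.02395210)·1.08/208 = 3.3053022 × 10^-4.
Sum = 0.0016764842.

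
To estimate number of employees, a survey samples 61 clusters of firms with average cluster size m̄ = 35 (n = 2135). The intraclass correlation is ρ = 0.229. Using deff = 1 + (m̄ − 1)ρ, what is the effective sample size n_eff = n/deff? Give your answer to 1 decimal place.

deff = 1 + (35 − 1)·0.229 = 1 + 7.786 = 8.786.
n_eff = 2135 / 8.786 = 243.0.

243.0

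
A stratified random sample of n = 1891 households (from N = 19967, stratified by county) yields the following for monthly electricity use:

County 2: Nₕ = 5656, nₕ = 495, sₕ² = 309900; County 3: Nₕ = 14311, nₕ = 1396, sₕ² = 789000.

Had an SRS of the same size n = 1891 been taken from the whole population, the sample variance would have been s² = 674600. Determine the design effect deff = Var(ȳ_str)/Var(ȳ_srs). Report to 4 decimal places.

0.9532

Var(ȳ_str) = Σ Wₕ²(1−fₕ)sₕ²/nₕ with Wₕ = Nₕ/19967:
  County 2: (5656/19967)²·(1−495/5656)·309900/495 = 45.83888
  County 3: (14311/19967)²·(1−1396/14311)·789000/1396 = 262.01753
  → Var(ȳ_str) = 307.85641.
Var(ȳ_srs) = (1 − 1891/19967)·674600/1891 = 322.95672.
deff = 307.85641 / 322.95672 = 0.9532.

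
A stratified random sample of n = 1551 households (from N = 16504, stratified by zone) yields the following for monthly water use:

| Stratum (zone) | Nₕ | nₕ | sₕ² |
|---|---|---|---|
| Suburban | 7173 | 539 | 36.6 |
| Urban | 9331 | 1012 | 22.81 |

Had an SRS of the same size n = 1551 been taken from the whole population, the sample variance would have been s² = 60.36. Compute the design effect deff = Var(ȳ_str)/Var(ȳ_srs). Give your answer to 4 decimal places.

Var(ȳ_str) = Σ Wₕ²(1−fₕ)sₕ²/nₕ with Wₕ = Nₕ/16504:
  Suburban: (7173/16504)²·(1−539/7173)·36.6/539 = 0.011862881
  Urban: (9331/16504)²·(1−1012/9331)·22.81/1012 = 0.0064234102
  → Var(ȳ_str) = 0.018286291.
Var(ȳ_srs) = (1 − 1551/16504)·60.36/1551 = 0.035259533.
deff = 0.018286291 / 0.035259533 = 0.5186.

0.5186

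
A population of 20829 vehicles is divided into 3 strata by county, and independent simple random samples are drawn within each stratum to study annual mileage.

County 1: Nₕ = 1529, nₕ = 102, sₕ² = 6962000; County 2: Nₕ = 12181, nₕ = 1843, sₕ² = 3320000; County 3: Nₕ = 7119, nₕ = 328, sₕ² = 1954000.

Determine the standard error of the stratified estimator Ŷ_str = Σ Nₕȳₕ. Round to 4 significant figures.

Var(Ŷ_str) = Σₕ Nₕ²(1 − fₕ)sₕ²/nₕ.
County 1: 1529²·(1 − 102/1529)·6962000/102 = 1.4892421 × 10^11.
County 2: 12181²·(1 − 1843/12181)·3320000/1843 = 2.2684657 × 10^11.
County 3: 7119²·(1 − 328/7119)·1954000/328 = 2.8800726 × 10^11.
Sum = 6.6377804 × 10^11.
SE = √(6.6377804 × 10^11) = 814700.

814700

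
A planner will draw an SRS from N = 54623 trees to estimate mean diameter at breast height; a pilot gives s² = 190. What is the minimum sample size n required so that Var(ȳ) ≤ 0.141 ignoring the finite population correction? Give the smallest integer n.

1348

Without fpc, n₀ = s²/D = 190/0.141 = 1347.5177.
Rounding up, n = 1348.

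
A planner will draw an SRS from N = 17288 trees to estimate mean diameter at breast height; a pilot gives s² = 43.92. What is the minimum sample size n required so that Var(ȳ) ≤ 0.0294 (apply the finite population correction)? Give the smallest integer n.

1376

Without fpc, n₀ = s²/D = 43.92/0.0294 = 1493.8776.
With fpc, (1 − n/N)·s²/n ≤ D requires n ≥ n₀/(1 + n₀/N) = 1493.8776/(1 + 1493.8776/17288) = 1375.0572.
Rounding up, n = 1376.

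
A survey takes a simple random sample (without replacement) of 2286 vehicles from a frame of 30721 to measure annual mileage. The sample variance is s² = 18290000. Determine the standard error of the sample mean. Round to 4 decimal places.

86.0553

Under SRS without replacement, Var(ȳ) = (1 − f)·s²/n with f = n/N = 2286/30721 = 0.07441164.
Var(ȳ) = (1 − 0.07441164)·18290000/2286 = 0.92558836·8000.8749 = 7405.5167.
SE(ȳ) = √(7405.5167) = 86.0553.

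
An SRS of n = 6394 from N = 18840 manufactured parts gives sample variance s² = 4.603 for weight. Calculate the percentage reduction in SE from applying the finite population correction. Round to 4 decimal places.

f = n/N = 6394/18840 = 0.33938429.
SE_no-fpc = √(s²/n) = 0.026830834; SE_fpc = √((1−f)s²/n) = 0.021807638.
Ratio = √(1−f) = 0.81278270. Reduction = 100·(1 − 0.81278270) = 18.7217%.

18.7217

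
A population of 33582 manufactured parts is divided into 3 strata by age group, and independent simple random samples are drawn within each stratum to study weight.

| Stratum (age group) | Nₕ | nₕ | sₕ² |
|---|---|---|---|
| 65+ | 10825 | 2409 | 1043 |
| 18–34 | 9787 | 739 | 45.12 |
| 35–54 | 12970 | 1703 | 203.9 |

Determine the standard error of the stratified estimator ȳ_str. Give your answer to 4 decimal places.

0.2351

Var(ȳ_str) = Σₕ Wₕ²(1 − fₕ)sₕ²/nₕ with Wₕ = Nₕ/N, N = 33582.
65+: Wₕ = 0.32234530; term = 0.32234530²·(1 − 0.22254042)·1043/2409 = 0.03497583.
18–34: Wₕ = 0.29143589; term = 0.29143589²·(1 − 0.07550833)·45.12/739 = 0.0047941732.
35–54: Wₕ = 0.38621881; term = 0.38621881²·(1 − 0.13130301)·203.9/1703 = 0.015514498.
Sum = 0.055284501.
SE = √(0.055284501) = 0.2351.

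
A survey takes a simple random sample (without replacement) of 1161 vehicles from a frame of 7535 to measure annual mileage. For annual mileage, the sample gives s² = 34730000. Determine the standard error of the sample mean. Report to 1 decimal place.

159.1

Under SRS without replacement, Var(ȳ) = (1 − f)·s²/n with f = n/N = 1161/7535 = 0.15408096.
Var(ȳ) = (1 − 0.15408096)·34730000/1161 = 0.84591904·29913.867 = 25304.71.
SE(ȳ) = √(25304.71) = 159.1.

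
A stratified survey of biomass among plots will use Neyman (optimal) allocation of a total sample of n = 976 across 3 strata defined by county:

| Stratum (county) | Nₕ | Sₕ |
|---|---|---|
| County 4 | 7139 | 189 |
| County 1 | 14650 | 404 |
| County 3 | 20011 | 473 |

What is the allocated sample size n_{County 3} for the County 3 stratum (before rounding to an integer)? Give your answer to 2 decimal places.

Neyman allocation: nₕ = n·NₕSₕ / Σⱼ NⱼSⱼ.
Σ NⱼSⱼ = 7139·189 + 14650·404 + 20011·473 = 1.6733074 × 10^7.
n_{County 3} = 976·20011·473 / (1.6733074 × 10^7) = 552.08.

552.08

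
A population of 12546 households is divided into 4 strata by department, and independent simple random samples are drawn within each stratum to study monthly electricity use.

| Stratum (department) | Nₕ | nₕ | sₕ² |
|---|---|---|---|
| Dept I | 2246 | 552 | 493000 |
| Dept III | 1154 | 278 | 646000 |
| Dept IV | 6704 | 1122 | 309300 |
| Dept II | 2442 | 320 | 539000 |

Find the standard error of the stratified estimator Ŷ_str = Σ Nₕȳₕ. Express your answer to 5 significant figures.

157450

Var(Ŷ_str) = Σₕ Nₕ²(1 − fₕ)sₕ²/nₕ.
Dept I: 2246²·(1 − 552/2246)·493000/552 = 3.3980597 × 10^9.
Dept III: 1154²·(1 − 278/1154)·646000/278 = 2.3490791 × 10^9.
Dept IV: 6704²·(1 − 1122/6704)·309300/1122 = 1.031599 × 10^10.
Dept II: 2442²·(1 − 320/2442)·539000/320 = 8.7283032 × 10^9.
Sum = 2.4791432 × 10^10.
SE = √(2.4791432 × 10^10) = 157450.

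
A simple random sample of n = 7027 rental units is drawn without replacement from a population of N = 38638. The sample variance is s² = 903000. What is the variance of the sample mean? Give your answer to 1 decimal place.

Under SRS without replacement, Var(ȳ) = (1 − f)·s²/n with f = n/N = 7027/38638 = 0.18186759.
Var(ȳ) = (1 − 0.18186759)·903000/7027 = 0.81813241·128.50434 = 105.13357.

105.1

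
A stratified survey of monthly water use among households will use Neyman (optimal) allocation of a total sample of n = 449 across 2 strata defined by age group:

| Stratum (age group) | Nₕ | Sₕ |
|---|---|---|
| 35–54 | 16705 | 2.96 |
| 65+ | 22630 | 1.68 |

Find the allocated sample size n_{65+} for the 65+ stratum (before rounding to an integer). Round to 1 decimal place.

Neyman allocation: nₕ = n·NₕSₕ / Σⱼ NⱼSⱼ.
Σ NⱼSⱼ = 16705·2.96 + 22630·1.68 = 87465.2.
n_{65+} = 449·22630·1.68 / 87465.2 = 195.2.

195.2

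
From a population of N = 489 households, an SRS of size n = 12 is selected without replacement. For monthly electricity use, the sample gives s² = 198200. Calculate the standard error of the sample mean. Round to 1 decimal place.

Under SRS without replacement, Var(ȳ) = (1 − f)·s²/n with f = n/N = 12/489 = 0.02453988.
Var(ȳ) = (1 − 0.02453988)·198200/12 = 0.97546012·16516.667 = 16111.35.
SE(ȳ) = √(16111.35) = 126.9.

126.9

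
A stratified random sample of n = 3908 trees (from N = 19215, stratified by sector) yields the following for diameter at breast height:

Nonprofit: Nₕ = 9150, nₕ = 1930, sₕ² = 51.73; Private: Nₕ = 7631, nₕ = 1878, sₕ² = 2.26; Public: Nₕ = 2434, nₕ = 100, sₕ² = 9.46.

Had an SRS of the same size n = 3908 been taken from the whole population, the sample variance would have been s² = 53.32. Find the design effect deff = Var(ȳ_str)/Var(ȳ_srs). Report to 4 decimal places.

0.5883

Var(ȳ_str) = Σ Wₕ²(1−fₕ)sₕ²/nₕ with Wₕ = Nₕ/19215:
  Nonprofit: (9150/19215)²·(1−1930/9150)·51.73/1930 = 0.0047958179
  Private: (7631/19215)²·(1−1878/7631)·2.26/1878 = 1.4308954 × 10^-4
  Public: (2434/19215)²·(1−100/2434)·9.46/100 = 0.0014555656
  → Var(ȳ_str) = 0.006394473.
Var(ȳ_srs) = (1 − 3908/19215)·53.32/3908 = 0.010868892.
deff = 0.006394473 / 0.010868892 = 0.5883.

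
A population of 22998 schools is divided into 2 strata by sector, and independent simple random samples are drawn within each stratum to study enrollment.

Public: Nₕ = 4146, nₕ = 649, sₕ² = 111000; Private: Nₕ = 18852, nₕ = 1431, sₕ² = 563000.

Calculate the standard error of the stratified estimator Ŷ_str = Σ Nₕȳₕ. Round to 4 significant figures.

362900

Var(Ŷ_str) = Σₕ Nₕ²(1 − fₕ)sₕ²/nₕ.
Public: 4146²·(1 − 649/4146)·111000/649 = 2.4797232 × 10^9.
Private: 18852²·(1 − 1431/18852)·563000/1431 = 1.2921094 × 10^11.
Sum = 1.3169066 × 10^11.
SE = √(1.3169066 × 10^11) = 362900.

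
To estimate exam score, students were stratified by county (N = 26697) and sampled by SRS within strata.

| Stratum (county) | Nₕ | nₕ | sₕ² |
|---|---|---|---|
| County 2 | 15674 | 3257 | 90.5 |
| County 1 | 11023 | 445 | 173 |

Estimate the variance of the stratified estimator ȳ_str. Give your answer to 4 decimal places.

0.0712

Var(ȳ_str) = Σₕ Wₕ²(1 − fₕ)sₕ²/nₕ with Wₕ = Nₕ/N, N = 26697.
County 2: Wₕ = 0.58710717; term = 0.58710717²·(1 − 0.20779635)·90.5/3257 = 0.0075875649.
County 1: Wₕ = 0.41289283; term = 0.41289283²·(1 − 0.04037014)·173/445 = 0.063601087.
Sum = 0.071188652.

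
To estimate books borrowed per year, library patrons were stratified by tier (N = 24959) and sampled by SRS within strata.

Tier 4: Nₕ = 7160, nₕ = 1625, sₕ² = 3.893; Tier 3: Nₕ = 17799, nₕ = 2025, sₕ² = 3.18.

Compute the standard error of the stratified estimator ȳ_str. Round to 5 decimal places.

0.02933

Var(ȳ_str) = Σₕ Wₕ²(1 − fₕ)sₕ²/nₕ with Wₕ = Nₕ/N, N = 24959.
Tier 4: Wₕ = 0.28687047; term = 0.28687047²·(1 − 0.22695531)·3.893/1625 = 1.5240785 × 10^-4.
Tier 3: Wₕ = 0.71312953; term = 0.71312953²·(1 − 0.11377044)·3.18/2025 = 7.0775862 × 10^-4.
Sum = 8.6016647 × 10^-4.
SE = √(8.6016647 × 10^-4) = 0.02933.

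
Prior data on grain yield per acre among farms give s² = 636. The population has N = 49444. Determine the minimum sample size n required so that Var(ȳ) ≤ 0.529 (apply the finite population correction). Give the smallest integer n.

1174

Without fpc, n₀ = s²/D = 636/0.529 = 1202.2684.
With fpc, (1 − n/N)·s²/n ≤ D requires n ≥ n₀/(1 + n₀/N) = 1202.2684/(1 + 1202.2684/49444) = 1173.7283.
Rounding up, n = 1174.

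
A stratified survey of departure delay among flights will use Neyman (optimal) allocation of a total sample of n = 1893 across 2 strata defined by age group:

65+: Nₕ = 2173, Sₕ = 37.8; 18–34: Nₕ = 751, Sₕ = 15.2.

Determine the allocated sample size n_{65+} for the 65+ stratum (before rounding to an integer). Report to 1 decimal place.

1662.0

Neyman allocation: nₕ = n·NₕSₕ / Σⱼ NⱼSⱼ.
Σ NⱼSⱼ = 2173·37.8 + 751·15.2 = 93554.6.
n_{65+} = 1893·2173·37.8 / 93554.6 = 1662.0.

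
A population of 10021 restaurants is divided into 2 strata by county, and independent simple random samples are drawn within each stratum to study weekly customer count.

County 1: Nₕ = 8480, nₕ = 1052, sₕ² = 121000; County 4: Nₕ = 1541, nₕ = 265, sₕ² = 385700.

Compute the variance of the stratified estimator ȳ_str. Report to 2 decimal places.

Var(ȳ_str) = Σₕ Wₕ²(1 − fₕ)sₕ²/nₕ with Wₕ = Nₕ/N, N = 10021.
County 1: Wₕ = 0.84622293; term = 0.84622293²·(1 − 0.12405660)·121000/1052 = 72.146498.
County 4: Wₕ = 0.15377707; term = 0.15377707²·(1 − 0.17196626)·385700/265 = 28.49935.
Sum = 100.64585.

100.65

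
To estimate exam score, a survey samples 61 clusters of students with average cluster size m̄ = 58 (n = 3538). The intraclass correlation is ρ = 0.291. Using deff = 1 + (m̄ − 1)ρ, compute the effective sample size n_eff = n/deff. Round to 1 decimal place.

deff = 1 + (58 − 1)·0.291 = 1 + 16.587 = 17.587.
n_eff = 3538 / 17.587 = 201.2.

201.2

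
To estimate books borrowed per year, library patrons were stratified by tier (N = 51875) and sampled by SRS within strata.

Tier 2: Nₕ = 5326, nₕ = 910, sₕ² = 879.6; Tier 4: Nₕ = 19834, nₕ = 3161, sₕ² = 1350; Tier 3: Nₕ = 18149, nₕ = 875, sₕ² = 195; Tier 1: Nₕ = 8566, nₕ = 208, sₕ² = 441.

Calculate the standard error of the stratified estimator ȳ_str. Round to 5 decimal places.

Var(ȳ_str) = Σₕ Wₕ²(1 − fₕ)sₕ²/nₕ with Wₕ = Nₕ/N, N = 51875.
Tier 2: Wₕ = 0.10266988; term = 0.10266988²·(1 − 0.17085993)·879.6/910 = 0.0084480765.
Tier 4: Wₕ = 0.38234217; term = 0.38234217²·(1 − 0.15937279)·1350/3161 = 0.052482814.
Tier 3: Wₕ = 0.34986024; term = 0.34986024²·(1 − 0.04821202)·195/875 = 0.025963065.
Tier 1: Wₕ = 0.16512771; term = 0.16512771²·(1 − 0.02428205)·441/208 = 0.05640784.
Sum = 0.1433018.
SE = √(0.1433018) = 0.37855.

0.37855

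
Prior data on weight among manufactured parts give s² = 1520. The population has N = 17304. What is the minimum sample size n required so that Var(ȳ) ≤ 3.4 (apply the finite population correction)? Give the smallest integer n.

436

Without fpc, n₀ = s²/D = 1520/3.4 = 447.0588.
With fpc, (1 − n/N)·s²/n ≤ D requires n ≥ n₀/(1 + n₀/N) = 447.0588/(1 + 447.0588/17304) = 435.7997.
Rounding up, n = 436.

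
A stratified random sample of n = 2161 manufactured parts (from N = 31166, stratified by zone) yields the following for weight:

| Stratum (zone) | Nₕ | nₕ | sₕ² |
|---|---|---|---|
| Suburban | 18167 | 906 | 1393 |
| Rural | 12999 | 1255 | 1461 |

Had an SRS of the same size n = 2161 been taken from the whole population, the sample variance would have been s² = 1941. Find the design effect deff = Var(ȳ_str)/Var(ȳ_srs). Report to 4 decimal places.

Var(ȳ_str) = Σ Wₕ²(1−fₕ)sₕ²/nₕ with Wₕ = Nₕ/31166:
  Suburban: (18167/31166)²·(1−906/18167)·1393/906 = 0.49637506
  Rural: (12999/31166)²·(1−1255/12999)·1461/1255 = 0.18296598
  → Var(ȳ_str) = 0.67934104.
Var(ȳ_srs) = (1 − 2161/31166)·1941/2161 = 0.83591587.
deff = 0.67934104 / 0.83591587 = 0.8127.

0.8127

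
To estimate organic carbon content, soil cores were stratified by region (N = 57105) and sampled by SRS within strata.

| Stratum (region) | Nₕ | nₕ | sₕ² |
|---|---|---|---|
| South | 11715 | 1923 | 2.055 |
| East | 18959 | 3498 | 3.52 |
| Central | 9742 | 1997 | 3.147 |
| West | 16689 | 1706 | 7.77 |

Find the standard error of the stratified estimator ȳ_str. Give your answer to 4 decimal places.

Var(ȳ_str) = Σₕ Wₕ²(1 − fₕ)sₕ²/nₕ with Wₕ = Nₕ/N, N = 57105.
South: Wₕ = 0.20514841; term = 0.20514841²·(1 − 0.16414853)·2.055/1923 = 3.759222 × 10^-5.
East: Wₕ = 0.33200245; term = 0.33200245²·(1 − 0.18450340)·3.52/3498 = 9.0453962 × 10^-5.
Central: Wₕ = 0.17059802; term = 0.17059802²·(1 − 0.20498871)·3.147/1997 = 3.6461955 × 10^-5.
West: Wₕ = 0.29225112; term = 0.29225112²·(1 − 0.10222302)·7.77/1706 = 3.4923906 × 10^-4.
Sum = 5.137472 × 10^-4.
SE = √(5.137472 × 10^-4) = 0.0227.

0.0227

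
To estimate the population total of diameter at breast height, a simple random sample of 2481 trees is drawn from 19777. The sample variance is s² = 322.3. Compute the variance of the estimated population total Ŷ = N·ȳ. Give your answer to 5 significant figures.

Var(Ŷ) = N²·Var(ȳ) = N²·(1 − n/N)·s²/n.
f = 2481/19777 = 0.12544875; Var(ȳ) = 0.87455125·322.3/2481 = 0.11361059.
Var(Ŷ) = 19777² · 0.11361059 = 4.4436479 × 10^7.

4.4436 × 10^7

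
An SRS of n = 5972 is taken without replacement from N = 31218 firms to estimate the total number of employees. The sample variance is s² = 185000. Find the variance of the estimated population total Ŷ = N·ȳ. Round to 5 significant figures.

2.4415 × 10^10

Var(Ŷ) = N²·Var(ȳ) = N²·(1 − n/N)·s²/n.
f = 5972/31218 = 0.19129989; Var(ȳ) = 0.80870011·185000/5972 = 25.051829.
Var(Ŷ) = 31218² · 25.051829 = 2.4414599 × 10^10.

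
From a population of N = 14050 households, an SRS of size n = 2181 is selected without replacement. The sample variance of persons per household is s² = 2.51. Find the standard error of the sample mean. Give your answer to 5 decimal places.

Under SRS without replacement, Var(ȳ) = (1 − f)·s²/n with f = n/N = 2181/14050 = 0.15523132.
Var(ȳ) = (1 − 0.15523132)·2.51/2181 = 0.84476868·0.0011508482 = 9.7220055 × 10^-4.
SE(ȳ) = √(9.7220055 × 10^-4) = 0.03118.

0.03118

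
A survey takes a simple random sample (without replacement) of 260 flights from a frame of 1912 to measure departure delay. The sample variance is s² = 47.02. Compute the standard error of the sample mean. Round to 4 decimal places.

Under SRS without replacement, Var(ȳ) = (1 − f)·s²/n with f = n/N = 260/1912 = 0.13598326.
Var(ȳ) = (1 − 0.13598326)·47.02/260 = 0.86401674·0.18084615 = 0.1562541.
SE(ȳ) = √(0.1562541) = 0.3953.

0.3953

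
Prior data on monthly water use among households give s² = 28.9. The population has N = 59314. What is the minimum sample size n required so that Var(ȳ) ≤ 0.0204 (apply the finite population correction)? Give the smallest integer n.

Without fpc, n₀ = s²/D = 28.9/0.0204 = 1416.6667.
With fpc, (1 − n/N)·s²/n ≤ D requires n ≥ n₀/(1 + n₀/N) = 1416.6667/(1 + 1416.6667/59314) = 1383.6201.
Rounding up, n = 1384.

1384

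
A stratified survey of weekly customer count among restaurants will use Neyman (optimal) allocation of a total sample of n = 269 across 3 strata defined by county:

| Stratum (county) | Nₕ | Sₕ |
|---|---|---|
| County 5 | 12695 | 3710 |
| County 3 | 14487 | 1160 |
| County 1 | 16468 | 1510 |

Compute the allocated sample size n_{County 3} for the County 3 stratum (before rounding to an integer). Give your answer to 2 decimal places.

50.92

Neyman allocation: nₕ = n·NₕSₕ / Σⱼ NⱼSⱼ.
Σ NⱼSⱼ = 12695·3710 + 14487·1160 + 16468·1510 = 8.877005 × 10^7.
n_{County 3} = 269·14487·1160 / (8.877005 × 10^7) = 50.92.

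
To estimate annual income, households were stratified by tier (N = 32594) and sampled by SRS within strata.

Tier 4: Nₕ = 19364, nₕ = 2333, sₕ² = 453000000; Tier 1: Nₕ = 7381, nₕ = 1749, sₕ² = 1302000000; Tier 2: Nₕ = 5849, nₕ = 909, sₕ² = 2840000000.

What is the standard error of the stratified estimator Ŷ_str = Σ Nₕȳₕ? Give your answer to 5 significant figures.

Var(Ŷ_str) = Σₕ Nₕ²(1 − fₕ)sₕ²/nₕ.
Tier 4: 19364²·(1 − 2333/19364)·453000000/2333 = 6.4035188 × 10^13.
Tier 1: 7381²·(1 − 1749/7381)·1302000000/1749 = 3.0945608 × 10^13.
Tier 2: 5849²·(1 − 909/5849)·2840000000/909 = 9.0274071 × 10^13.
Sum = 1.8525487 × 10^14.
SE = √(1.8525487 × 10^14) = 1.3611 × 10^7.

1.3611 × 10^7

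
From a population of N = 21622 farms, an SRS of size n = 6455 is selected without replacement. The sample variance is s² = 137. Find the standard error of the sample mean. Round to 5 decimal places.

0.12202

Under SRS without replacement, Var(ȳ) = (1 − f)·s²/n with f = n/N = 6455/21622 = 0.29853853.
Var(ȳ) = (1 − 0.29853853)·137/6455 = 0.70146147·0.021223857 = 0.014887718.
SE(ȳ) = √(0.014887718) = 0.12202.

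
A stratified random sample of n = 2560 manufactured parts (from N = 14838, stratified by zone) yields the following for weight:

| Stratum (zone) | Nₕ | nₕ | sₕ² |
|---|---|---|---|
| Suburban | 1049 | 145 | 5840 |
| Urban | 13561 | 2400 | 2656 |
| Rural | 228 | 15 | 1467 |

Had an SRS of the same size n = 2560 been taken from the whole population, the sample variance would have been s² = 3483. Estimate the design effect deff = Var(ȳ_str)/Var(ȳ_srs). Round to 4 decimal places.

0.8490

Var(ȳ_str) = Σ Wₕ²(1−fₕ)sₕ²/nₕ with Wₕ = Nₕ/14838:
  Suburban: (1049/14838)²·(1−145/1049)·5840/145 = 0.17347545
  Urban: (13561/14838)²·(1−2400/13561)·2656/2400 = 0.76078321
  Rural: (228/14838)²·(1−15/228)·1467/15 = 0.021572604
  → Var(ȳ_str) = 0.95583126.
Var(ȳ_srs) = (1 − 2560/14838)·3483/2560 = 1.1258117.
deff = 0.95583126 / 1.1258117 = 0.8490.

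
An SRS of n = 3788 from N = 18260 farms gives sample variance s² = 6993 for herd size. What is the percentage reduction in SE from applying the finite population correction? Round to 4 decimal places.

10.9746

f = n/N = 3788/18260 = 0.20744797.
SE_no-fpc = √(s²/n) = 1.35871; SE_fpc = √((1−f)s²/n) = 1.2095969.
Ratio = √(1−f) = 0.89025391. Reduction = 100·(1 − 0.89025391) = 10.9746%.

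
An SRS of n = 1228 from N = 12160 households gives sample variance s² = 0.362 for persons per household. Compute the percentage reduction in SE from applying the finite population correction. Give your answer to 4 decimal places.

5.1837

f = n/N = 1228/12160 = 0.10098684.
SE_no-fpc = √(s²/n) = 0.017169399; SE_fpc = √((1−f)s²/n) = 0.01627939.
Ratio = √(1−f) = 0.94816304. Reduction = 100·(1 − 0.94816304) = 5.1837%.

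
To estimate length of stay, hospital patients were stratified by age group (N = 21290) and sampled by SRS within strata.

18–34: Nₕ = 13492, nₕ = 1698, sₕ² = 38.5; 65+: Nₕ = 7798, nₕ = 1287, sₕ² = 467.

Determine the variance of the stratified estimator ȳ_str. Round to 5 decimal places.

0.04861

Var(ȳ_str) = Σₕ Wₕ²(1 − fₕ)sₕ²/nₕ with Wₕ = Nₕ/N, N = 21290.
18–34: Wₕ = 0.63372475; term = 0.63372475²·(1 − 0.12585236)·38.5/1698 = 0.0079599287.
65+: Wₕ = 0.36627525; term = 0.36627525²·(1 − 0.16504232)·467/1287 = 0.040646012.
Sum = 0.048605941.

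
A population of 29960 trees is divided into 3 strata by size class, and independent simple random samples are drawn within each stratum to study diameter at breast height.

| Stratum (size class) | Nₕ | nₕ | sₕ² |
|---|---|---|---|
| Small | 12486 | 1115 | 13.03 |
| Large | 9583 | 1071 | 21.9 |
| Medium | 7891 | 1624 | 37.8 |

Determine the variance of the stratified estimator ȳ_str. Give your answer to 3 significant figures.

0.00499

Var(ȳ_str) = Σₕ Wₕ²(1 − fₕ)sₕ²/nₕ with Wₕ = Nₕ/N, N = 29960.
Small: Wₕ = 0.41675567; term = 0.41675567²·(1 − 0.08930002)·13.03/1115 = 0.0018484509.
Large: Wₕ = 0.31985981; term = 0.31985981²·(1 − 0.11176041)·21.9/1071 = 0.0018582499.
Medium: Wₕ = 0.26338451; term = 0.26338451²·(1 − 0.20580408)·37.8/1624 = 0.0012823716.
Sum = 0.0049890724.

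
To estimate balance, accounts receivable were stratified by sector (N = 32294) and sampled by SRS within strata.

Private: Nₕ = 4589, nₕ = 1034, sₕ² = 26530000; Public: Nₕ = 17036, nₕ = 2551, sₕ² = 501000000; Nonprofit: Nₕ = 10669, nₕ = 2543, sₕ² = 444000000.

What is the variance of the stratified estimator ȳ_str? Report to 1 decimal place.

Var(ȳ_str) = Σₕ Wₕ²(1 − fₕ)sₕ²/nₕ with Wₕ = Nₕ/N, N = 32294.
Private: Wₕ = 0.14210070; term = 0.14210070²·(1 − 0.22532142)·26530000/1034 = 401.35686.
Public: Wₕ = 0.52752833; term = 0.52752833²·(1 − 0.14974172)·501000000/2551 = 46469.684.
Nonprofit: Wₕ = 0.33037097; term = 0.33037097²·(1 − 0.23835411)·444000000/2543 = 14514.212.
Sum = 61385.253.

61385.3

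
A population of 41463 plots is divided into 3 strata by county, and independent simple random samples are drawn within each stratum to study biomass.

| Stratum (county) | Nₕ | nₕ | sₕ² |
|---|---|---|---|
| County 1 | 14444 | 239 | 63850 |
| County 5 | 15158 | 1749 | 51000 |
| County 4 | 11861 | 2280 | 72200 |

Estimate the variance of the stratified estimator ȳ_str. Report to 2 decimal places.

37.42

Var(ȳ_str) = Σₕ Wₕ²(1 − fₕ)sₕ²/nₕ with Wₕ = Nₕ/N, N = 41463.
County 1: Wₕ = 0.34835878; term = 0.34835878²·(1 − 0.01654666)·63850/239 = 31.883815.
County 5: Wₕ = 0.36557895; term = 0.36557895²·(1 − 0.11538462)·51000/1749 = 3.447444.
County 4: Wₕ = 0.28606227; term = 0.28606227²·(1 − 0.19222663)·72200/2280 = 2.0932112.
Sum = 37.42447.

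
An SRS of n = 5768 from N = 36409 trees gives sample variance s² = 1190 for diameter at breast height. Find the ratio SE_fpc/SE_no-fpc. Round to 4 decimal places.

f = n/N = 5768/36409 = 0.15842237.
SE_no-fpc = √(s²/n) = 0.45421435; SE_fpc = √((1−f)s²/n) = 0.41668508.
Ratio = √(1−f) = 0.91737540.

0.9174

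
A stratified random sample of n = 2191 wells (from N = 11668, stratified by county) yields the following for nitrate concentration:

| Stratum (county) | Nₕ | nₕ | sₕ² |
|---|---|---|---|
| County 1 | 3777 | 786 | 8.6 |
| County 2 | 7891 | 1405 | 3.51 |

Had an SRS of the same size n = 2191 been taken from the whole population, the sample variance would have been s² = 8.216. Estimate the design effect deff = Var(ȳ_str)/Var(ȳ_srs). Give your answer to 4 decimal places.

0.6065

Var(ȳ_str) = Σ Wₕ²(1−fₕ)sₕ²/nₕ with Wₕ = Nₕ/11668:
  County 1: (3777/11668)²·(1−786/3777)·8.6/786 = 9.0791766 × 10^-4
  County 2: (7891/11668)²·(1−1405/7891)·3.51/1405 = 9.391759 × 10^-4
  → Var(ȳ_str) = 0.0018470936.
Var(ȳ_srs) = (1 − 2191/11668)·8.216/2191 = 0.0030457378.
deff = 0.0018470936 / 0.0030457378 = 0.6065.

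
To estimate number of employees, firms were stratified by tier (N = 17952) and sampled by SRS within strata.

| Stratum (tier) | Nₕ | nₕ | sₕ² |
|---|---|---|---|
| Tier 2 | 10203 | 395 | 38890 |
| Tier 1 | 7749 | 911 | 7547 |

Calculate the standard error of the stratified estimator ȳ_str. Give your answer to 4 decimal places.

5.6510

Var(ȳ_str) = Σₕ Wₕ²(1 − fₕ)sₕ²/nₕ with Wₕ = Nₕ/N, N = 17952.
Tier 2: Wₕ = 0.56834893; term = 0.56834893²·(1 − 0.03871410)·38890/395 = 30.571976.
Tier 1: Wₕ = 0.43165107; term = 0.43165107²·(1 − 0.11756356)·7547/911 = 1.3620876.
Sum = 31.934064.
SE = √(31.934064) = 5.6510.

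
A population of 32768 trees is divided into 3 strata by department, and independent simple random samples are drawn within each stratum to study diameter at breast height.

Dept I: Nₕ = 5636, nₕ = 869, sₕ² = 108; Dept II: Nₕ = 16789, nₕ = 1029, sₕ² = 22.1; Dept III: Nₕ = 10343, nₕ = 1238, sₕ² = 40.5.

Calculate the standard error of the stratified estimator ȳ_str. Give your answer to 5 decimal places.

Var(ȳ_str) = Σₕ Wₕ²(1 − fₕ)sₕ²/nₕ with Wₕ = Nₕ/N, N = 32768.
Dept I: Wₕ = 0.17199707; term = 0.17199707²·(1 − 0.15418737)·108/869 = 0.0031097125.
Dept II: Wₕ = 0.51235962; term = 0.51235962²·(1 − 0.06129013)·22.1/1029 = 0.0052924659.
Dept III: Wₕ = 0.31564331; term = 0.31564331²·(1 − 0.11969448)·40.5/1238 = 0.0028692011.
Sum = 0.01127138.
SE = √(0.01127138) = 0.10617.

0.10617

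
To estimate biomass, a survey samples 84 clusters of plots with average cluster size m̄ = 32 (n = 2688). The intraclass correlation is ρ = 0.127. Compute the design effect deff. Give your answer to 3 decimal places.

4.937

deff = 1 + (32 − 1)·0.127 = 1 + 3.937 = 4.937.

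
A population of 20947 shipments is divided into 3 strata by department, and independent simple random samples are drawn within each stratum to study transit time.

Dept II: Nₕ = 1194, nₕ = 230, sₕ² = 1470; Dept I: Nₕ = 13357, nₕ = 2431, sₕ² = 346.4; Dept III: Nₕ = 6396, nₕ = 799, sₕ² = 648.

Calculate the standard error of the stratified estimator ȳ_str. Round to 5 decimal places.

0.36101

Var(ȳ_str) = Σₕ Wₕ²(1 − fₕ)sₕ²/nₕ with Wₕ = Nₕ/N, N = 20947.
Dept II: Wₕ = 0.05700100; term = 0.05700100²·(1 − 0.19262982)·1470/230 = 0.016765912.
Dept I: Wₕ = 0.63765694; term = 0.63765694²·(1 − 0.18200195)·346.4/2431 = 0.047393565.
Dept III: Wₕ = 0.30534205; term = 0.30534205²·(1 − 0.12492183)·648/799 = 0.066168048.
Sum = 0.13032753.
SE = √(0.13032753) = 0.36101.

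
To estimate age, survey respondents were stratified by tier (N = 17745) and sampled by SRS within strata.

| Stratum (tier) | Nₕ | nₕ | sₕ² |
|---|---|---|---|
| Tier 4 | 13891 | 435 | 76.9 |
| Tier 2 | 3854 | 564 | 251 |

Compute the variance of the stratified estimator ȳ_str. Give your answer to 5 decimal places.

Var(ȳ_str) = Σₕ Wₕ²(1 − fₕ)sₕ²/nₕ with Wₕ = Nₕ/N, N = 17745.
Tier 4: Wₕ = 0.78281206; term = 0.78281206²·(1 − 0.03131524)·76.9/435 = 0.10493843.
Tier 2: Wₕ = 0.21718794; term = 0.21718794²·(1 − 0.14634146)·251/564 = 0.017920504.
Sum = 0.12285893.

0.12286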